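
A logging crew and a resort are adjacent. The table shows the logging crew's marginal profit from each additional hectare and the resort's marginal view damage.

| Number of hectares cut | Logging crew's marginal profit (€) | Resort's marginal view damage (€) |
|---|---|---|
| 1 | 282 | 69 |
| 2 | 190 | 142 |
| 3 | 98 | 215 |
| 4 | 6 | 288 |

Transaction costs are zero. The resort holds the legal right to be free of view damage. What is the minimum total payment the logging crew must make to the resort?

Efficient level: marginal profit ≥ marginal view damage through level 2, so k* = 2.
With the resort holding the right, the logging crew must at least compensate total damage at k*: 69 + 142 = 211.

€211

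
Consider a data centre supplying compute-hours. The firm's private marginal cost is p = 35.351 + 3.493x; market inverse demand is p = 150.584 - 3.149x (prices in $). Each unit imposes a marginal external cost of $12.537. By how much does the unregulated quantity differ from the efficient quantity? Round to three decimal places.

1.888 units

Market equilibrium (private): 35.351 + 3.493x = 150.584 - 3.149x → x_m = 17.3491.
Social marginal cost = private MC + MEC = 47.888 + 3.493x.
Set SMC = demand: 47.888 + 3.493x = 150.584 - 3.149x → x* = 15.4616.
Gap = |17.3491 − 15.4616| = 1.8875.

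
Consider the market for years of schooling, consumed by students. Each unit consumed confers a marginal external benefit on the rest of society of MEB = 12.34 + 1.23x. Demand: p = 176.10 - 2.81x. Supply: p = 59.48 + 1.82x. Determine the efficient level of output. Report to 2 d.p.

x* = 37.93

Social marginal benefit = demand + MEB = 188.44 - 1.58x.
Set SMB = MC: 188.44 - 1.58x = 59.48 + 1.82x → x* = 37.9294.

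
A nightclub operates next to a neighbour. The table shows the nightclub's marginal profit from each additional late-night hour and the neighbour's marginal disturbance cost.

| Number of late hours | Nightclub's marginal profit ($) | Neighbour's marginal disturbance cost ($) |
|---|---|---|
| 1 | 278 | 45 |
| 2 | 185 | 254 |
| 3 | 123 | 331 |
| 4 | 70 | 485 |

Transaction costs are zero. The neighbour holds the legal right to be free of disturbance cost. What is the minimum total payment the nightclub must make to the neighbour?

Efficient level: marginal profit ≥ marginal disturbance cost through level 1, so k* = 1.
With the neighbour holding the right, the nightclub must at least compensate total damage at k*: 45 = 45.

$45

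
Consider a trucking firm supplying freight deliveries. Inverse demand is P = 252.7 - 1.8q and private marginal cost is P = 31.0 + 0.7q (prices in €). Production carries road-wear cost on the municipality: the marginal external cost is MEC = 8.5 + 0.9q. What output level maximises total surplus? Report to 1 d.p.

q* = 62.7

Social marginal cost = private MC + MEC = 39.5 + 1.6q.
Set SMC = demand: 39.5 + 1.6q = 252.7 - 1.8q → q* = 62.7059.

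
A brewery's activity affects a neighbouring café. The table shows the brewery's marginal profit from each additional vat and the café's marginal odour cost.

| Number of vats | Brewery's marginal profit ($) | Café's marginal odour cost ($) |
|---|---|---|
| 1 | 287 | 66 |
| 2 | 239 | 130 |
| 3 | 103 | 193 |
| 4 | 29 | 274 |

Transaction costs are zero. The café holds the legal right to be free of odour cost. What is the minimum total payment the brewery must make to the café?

Efficient level: marginal profit ≥ marginal odour cost through level 2, so k* = 2.
With the café holding the right, the brewery must at least compensate total damage at k*: 66 + 130 = 196.

$196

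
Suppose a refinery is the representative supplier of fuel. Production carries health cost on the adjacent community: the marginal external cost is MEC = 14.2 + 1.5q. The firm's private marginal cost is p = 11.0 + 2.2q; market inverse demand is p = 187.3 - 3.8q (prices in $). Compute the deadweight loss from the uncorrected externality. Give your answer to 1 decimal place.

Market equilibrium (private): 11.0 + 2.2q = 187.3 - 3.8q → q_m = 29.3833.
Social marginal cost = private MC + MEC = 25.2 + 3.7q.
Set SMC = demand: 25.2 + 3.7q = 187.3 - 3.8q → q* = 21.6133.
The loss is the area between SMC and demand from q* to q_m; with linear curves that's a triangle of height MEC(q_m).
DWL = ½ × 7.7700 × 58.2750 = 226.3984.

DWL = $226.4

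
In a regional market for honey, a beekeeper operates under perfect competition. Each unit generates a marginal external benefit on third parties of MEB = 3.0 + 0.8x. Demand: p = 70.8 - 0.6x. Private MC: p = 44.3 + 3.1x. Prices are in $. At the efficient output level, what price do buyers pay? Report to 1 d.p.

Social marginal cost = private MC − MEB = 41.3 + 2.3x.
Set SMC = demand: 41.3 + 2.3x = 70.8 - 0.6x → x* = 10.1724.
Consumer price on the demand curve at x*: 70.8 − 0.6×10.1724 = 64.6966.

P = $64.7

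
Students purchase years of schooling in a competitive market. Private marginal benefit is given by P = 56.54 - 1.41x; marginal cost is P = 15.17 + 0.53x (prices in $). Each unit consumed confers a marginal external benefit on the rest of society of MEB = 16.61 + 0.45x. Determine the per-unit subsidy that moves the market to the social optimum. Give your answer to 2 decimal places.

subsidy = $34.12 per unit

Social marginal benefit = demand + MEB = 73.15 - 0.96x.
Set SMB = MC: 73.15 - 0.96x = 15.17 + 0.53x → x* = 38.9128.
The Pigouvian subsidy equals MEB at x*: 16.61 + 0.45×38.9128 = 34.1208.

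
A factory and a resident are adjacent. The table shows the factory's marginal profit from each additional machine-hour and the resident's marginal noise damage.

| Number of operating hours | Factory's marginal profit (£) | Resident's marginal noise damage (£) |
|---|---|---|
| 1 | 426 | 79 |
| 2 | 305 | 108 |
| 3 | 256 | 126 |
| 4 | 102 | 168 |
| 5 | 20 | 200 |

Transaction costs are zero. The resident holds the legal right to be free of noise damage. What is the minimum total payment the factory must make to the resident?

£313

Efficient level: marginal profit ≥ marginal noise damage through level 3, so k* = 3.
With the resident holding the right, the factory must at least compensate total damage at k*: 79 + 108 + 126 = 313.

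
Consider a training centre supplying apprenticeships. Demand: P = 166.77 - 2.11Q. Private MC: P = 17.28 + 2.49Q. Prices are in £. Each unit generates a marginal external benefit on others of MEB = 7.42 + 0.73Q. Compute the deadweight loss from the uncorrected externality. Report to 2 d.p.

Market equilibrium (private): 17.28 + 2.49Q = 166.77 - 2.11Q → Q_m = 32.4978.
Social marginal cost = private MC − MEB = 9.86 + 1.76Q.
Set SMC = demand: 9.86 + 1.76Q = 166.77 - 2.11Q → Q* = 40.5452.
The loss is the area between SMC and demand from Q* to Q_m; with linear curves that's a triangle of height MEB(Q_m).
DWL = ½ × 8.0474 × 31.1434 = 125.3117.

DWL = £125.31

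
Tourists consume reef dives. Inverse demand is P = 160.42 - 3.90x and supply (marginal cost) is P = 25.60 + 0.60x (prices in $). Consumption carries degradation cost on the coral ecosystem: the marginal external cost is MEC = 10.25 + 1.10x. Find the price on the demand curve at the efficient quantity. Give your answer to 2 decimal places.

P = $73.67

Social marginal benefit = demand − MEC = 150.17 - 5.00x.
Set SMB = MC: 150.17 - 5.00x = 25.60 + 0.60x → x* = 22.2446.
Consumer price on the demand curve at x*: 160.42 − 3.90×22.2446 = 73.6661.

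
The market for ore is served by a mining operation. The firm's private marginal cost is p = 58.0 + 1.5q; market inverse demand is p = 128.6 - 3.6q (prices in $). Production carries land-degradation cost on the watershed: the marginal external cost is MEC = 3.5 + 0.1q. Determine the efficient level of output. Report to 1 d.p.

Social marginal cost = private MC + MEC = 61.5 + 1.6q.
Set SMC = demand: 61.5 + 1.6q = 128.6 - 3.6q → q* = 12.9038.

q* = 12.9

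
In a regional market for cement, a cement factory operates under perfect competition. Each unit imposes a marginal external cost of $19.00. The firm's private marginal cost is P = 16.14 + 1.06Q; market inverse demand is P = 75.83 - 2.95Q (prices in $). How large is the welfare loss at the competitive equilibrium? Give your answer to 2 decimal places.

DWL = $45.01

Market equilibrium (private): 16.14 + 1.06Q = 75.83 - 2.95Q → Q_m = 14.8853.
Social marginal cost = private MC + MEC = 35.14 + 1.06Q.
Set SMC = demand: 35.14 + 1.06Q = 75.83 - 2.95Q → Q* = 10.1471.
The loss is the area between SMC and demand from Q* to Q_m; with linear curves that's a triangle of height MEC(Q_m).
DWL = ½ × 4.7382 × 19.0000 = 45.0129.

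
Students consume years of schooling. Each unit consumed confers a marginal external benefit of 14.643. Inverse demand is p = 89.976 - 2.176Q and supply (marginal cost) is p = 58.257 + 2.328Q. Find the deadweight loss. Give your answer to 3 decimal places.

Market equilibrium (private): 58.257 + 2.328Q = 89.976 - 2.176Q → Q_m = 7.0424.
Social marginal benefit = demand + MEB = 104.619 - 2.176Q.
Set SMB = MC: 104.619 - 2.176Q = 58.257 + 2.328Q → Q* = 10.2935.
Between Q* and Q_m the wedge SMB − MC runs linearly from 0 to MEB(Q_m), so the loss is a triangle.
DWL = ½ × 3.2511 × 14.6430 = 23.8029.

DWL = 23.803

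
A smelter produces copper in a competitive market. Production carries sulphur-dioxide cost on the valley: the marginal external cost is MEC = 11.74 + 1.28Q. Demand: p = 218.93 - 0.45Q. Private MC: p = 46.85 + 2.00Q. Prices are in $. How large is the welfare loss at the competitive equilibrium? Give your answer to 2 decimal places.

DWL = $1384.89

Market equilibrium (private): 46.85 + 2.00Q = 218.93 - 0.45Q → Q_m = 70.2367.
Social marginal cost = private MC + MEC = 58.59 + 3.28Q.
Set SMC = demand: 58.59 + 3.28Q = 218.93 - 0.45Q → Q* = 42.9866.
The welfare-loss triangle has base |Q_m − Q*| and height MEC(Q_m) (the vertical gap between SMC and demand is zero at Q* and MEC at Q_m).
DWL = ½ × 27.2501 × 101.6430 = 1384.8910.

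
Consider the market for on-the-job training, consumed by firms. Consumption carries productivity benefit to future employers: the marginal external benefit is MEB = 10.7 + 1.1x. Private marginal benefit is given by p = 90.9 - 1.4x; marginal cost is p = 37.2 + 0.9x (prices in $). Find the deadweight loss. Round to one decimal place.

Market equilibrium (private): 37.2 + 0.9x = 90.9 - 1.4x → x_m = 23.3478.
Social marginal benefit = demand + MEB = 101.6 - 0.3x.
Set SMB = MC: 101.6 - 0.3x = 37.2 + 0.9x → x* = 53.6667.
Height of the DWL triangle at x_m is SMB(x_m) − MC(x_m) = MEB(x_m) = 36.3826.
DWL = ½ × 30.3189 × 36.3826 = 551.5402.

DWL = $551.5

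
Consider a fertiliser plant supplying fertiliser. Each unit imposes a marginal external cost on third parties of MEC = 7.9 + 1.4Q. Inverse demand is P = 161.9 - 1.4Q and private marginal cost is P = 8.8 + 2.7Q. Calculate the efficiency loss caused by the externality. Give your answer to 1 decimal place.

DWL = 329.2

Market equilibrium (private): 8.8 + 2.7Q = 161.9 - 1.4Q → Q_m = 37.3415.
Social marginal cost = private MC + MEC = 16.7 + 4.1Q.
Set SMC = demand: 16.7 + 4.1Q = 161.9 - 1.4Q → Q* = 26.4000.
Between Q* and Q_m the wedge SMC − demand runs linearly from 0 to MEC(Q_m), so the loss is a triangle.
DWL = ½ × 10.9415 × 60.1780 = 329.2188.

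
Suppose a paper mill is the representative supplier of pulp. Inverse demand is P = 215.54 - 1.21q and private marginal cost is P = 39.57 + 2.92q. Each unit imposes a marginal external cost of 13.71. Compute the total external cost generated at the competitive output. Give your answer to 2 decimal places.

584.15

Market equilibrium (private): 39.57 + 2.92q = 215.54 - 1.21q → q_m = 42.6077.
Total external cost = MEC × q_m = 13.71 × 42.6077 = 584.1516.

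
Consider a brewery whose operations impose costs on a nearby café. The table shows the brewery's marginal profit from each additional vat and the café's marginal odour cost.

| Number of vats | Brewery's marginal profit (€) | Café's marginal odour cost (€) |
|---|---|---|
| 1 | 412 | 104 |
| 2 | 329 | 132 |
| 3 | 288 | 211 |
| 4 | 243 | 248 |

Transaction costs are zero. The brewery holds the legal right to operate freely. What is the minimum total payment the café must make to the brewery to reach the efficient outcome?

€243

Left alone the brewery would choose level 4 (marginal profit stays positive).
Efficient level: k* = 3 (marginal profit ≥ marginal odour cost through 3).
The café must at least cover the brewery's forgone profit from cutting 4→3: 243 = 243.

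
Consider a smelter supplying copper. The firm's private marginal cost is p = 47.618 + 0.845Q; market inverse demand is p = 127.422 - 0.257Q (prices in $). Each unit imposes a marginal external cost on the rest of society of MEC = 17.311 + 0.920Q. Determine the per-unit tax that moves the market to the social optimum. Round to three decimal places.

tax = $45.745 per unit

Social marginal cost = private MC + MEC = 64.929 + 1.765Q.
Set SMC = demand: 64.929 + 1.765Q = 127.422 - 0.257Q → Q* = 30.9065.
The Pigouvian tax equals MEC at Q*: 17.311 + 0.920×30.9065 = 45.7450.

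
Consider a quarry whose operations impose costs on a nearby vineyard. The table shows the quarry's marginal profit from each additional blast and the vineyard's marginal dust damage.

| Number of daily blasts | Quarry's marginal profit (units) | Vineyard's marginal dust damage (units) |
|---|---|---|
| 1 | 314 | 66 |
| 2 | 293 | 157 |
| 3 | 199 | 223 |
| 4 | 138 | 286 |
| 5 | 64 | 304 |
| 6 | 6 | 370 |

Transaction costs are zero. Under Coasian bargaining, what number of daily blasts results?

Bargaining reaches the level where marginal profit last exceeds marginal dust damage.
That holds through level 2 (293 ≥ 157) but not at 3 (199 < 223).

2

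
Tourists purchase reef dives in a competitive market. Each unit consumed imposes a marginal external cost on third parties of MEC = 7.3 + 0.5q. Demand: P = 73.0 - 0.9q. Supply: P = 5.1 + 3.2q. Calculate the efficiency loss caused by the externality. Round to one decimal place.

Market equilibrium (private): 5.1 + 3.2q = 73.0 - 0.9q → q_m = 16.5610.
Social marginal benefit = demand − MEC = 65.7 - 1.4q.
Set SMB = MC: 65.7 - 1.4q = 5.1 + 3.2q → q* = 13.1739.
The loss is the area between SMB and MC from q* to q_m; with linear curves that's a triangle of height MEC(q_m).
DWL = ½ × 3.3871 × 15.5805 = 26.3864.

DWL = 26.4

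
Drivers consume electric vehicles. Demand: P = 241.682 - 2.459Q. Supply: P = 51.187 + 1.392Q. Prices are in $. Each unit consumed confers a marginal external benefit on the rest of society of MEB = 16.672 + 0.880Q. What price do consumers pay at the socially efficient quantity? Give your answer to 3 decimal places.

Social marginal benefit = demand + MEB = 258.354 - 1.579Q.
Set SMB = MC: 258.354 - 1.579Q = 51.187 + 1.392Q → Q* = 69.7297.
Consumer price on the demand curve at Q*: 241.682 − 2.459×69.7297 = 70.2167.

P = $70.217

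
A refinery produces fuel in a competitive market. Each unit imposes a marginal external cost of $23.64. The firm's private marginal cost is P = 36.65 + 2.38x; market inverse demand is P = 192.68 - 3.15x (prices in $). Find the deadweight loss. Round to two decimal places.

DWL = $50.53

Market equilibrium (private): 36.65 + 2.38x = 192.68 - 3.15x → x_m = 28.2152.
Social marginal cost = private MC + MEC = 60.29 + 2.38x.
Set SMC = demand: 60.29 + 2.38x = 192.68 - 3.15x → x* = 23.9403.
Height of the DWL triangle at x_m is SMC(x_m) − demand(x_m) = MEC(x_m) = 23.6400.
DWL = ½ × 4.2749 × 23.6400 = 50.5293.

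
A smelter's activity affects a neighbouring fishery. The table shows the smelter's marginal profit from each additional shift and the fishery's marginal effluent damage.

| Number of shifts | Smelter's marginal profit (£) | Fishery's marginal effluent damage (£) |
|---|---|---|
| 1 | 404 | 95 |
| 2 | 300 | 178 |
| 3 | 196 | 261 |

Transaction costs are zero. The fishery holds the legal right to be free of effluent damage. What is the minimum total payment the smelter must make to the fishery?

£273

Efficient level: marginal profit ≥ marginal effluent damage through level 2, so k* = 2.
With the fishery holding the right, the smelter must at least compensate total damage at k*: 95 + 178 = 273.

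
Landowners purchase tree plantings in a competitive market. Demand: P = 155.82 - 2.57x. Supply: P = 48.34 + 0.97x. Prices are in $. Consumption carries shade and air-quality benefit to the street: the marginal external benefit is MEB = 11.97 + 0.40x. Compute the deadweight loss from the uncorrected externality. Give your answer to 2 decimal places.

DWL = $92.60

Market equilibrium (private): 48.34 + 0.97x = 155.82 - 2.57x → x_m = 30.3616.
Social marginal benefit = demand + MEB = 167.79 - 2.17x.
Set SMB = MC: 167.79 - 2.17x = 48.34 + 0.97x → x* = 38.0414.
Between x* and x_m the wedge SMB − MC runs linearly from 0 to MEB(x_m), so the loss is a triangle.
DWL = ½ × 7.6798 × 24.1146 = 92.5977.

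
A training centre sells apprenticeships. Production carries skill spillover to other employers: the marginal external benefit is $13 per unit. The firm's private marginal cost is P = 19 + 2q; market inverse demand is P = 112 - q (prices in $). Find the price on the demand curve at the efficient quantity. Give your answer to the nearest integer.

Social marginal cost = private MC − MEB = 6 + 2q.
Set SMC = demand: 6 + 2q = 112 - q → q* = 35.3333.
Consumer price on the demand curve at q*: 112 − 1×35.3333 = 76.6667.

P = $77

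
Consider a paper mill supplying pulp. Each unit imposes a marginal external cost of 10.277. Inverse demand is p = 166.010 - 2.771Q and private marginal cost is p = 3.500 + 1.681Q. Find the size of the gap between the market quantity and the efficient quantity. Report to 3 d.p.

2.308 units

Market equilibrium (private): 3.500 + 1.681Q = 166.010 - 2.771Q → Q_m = 36.5027.
Social marginal cost = private MC + MEC = 13.777 + 1.681Q.
Set SMC = demand: 13.777 + 1.681Q = 166.010 - 2.771Q → Q* = 34.1943.
Gap = |36.5027 − 34.1943| = 2.3084.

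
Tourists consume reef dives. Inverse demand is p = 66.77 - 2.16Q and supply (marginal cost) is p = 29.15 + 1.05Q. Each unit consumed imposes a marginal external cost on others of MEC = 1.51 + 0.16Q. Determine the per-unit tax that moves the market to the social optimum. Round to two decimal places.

tax = 3.22 per unit

Social marginal benefit = demand − MEC = 65.26 - 2.32Q.
Set SMB = MC: 65.26 - 2.32Q = 29.15 + 1.05Q → Q* = 10.7151.
The Pigouvian tax equals MEC at Q*: 1.51 + 0.16×10.7151 = 3.2244.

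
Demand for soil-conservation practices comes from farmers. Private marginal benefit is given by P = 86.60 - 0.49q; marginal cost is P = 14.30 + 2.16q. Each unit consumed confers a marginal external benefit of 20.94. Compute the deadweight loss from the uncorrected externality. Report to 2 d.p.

DWL = 82.73

Market equilibrium (private): 14.30 + 2.16q = 86.60 - 0.49q → q_m = 27.2830.
Social marginal benefit = demand + MEB = 107.54 - 0.49q.
Set SMB = MC: 107.54 - 0.49q = 14.30 + 2.16q → q* = 35.1849.
Height of the DWL triangle at q_m is SMB(q_m) − MC(q_m) = MEB(q_m) = 20.9400.
DWL = ½ × 7.9019 × 20.9400 = 82.7329.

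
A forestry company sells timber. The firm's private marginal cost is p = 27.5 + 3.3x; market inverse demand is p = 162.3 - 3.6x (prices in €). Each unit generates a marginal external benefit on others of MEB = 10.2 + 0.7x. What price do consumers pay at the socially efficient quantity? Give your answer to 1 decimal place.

Social marginal cost = private MC − MEB = 17.3 + 2.6x.
Set SMC = demand: 17.3 + 2.6x = 162.3 - 3.6x → x* = 23.3871.
Consumer price on the demand curve at x*: 162.3 − 3.6×23.3871 = 78.1064.

P = €78.1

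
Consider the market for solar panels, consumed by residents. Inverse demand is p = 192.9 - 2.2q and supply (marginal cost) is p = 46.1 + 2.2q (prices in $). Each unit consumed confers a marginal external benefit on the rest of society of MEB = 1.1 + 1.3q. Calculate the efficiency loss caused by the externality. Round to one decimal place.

DWL = $319.0

Market equilibrium (private): 46.1 + 2.2q = 192.9 - 2.2q → q_m = 33.3636.
Social marginal benefit = demand + MEB = 194.0 - 0.9q.
Set SMB = MC: 194.0 - 0.9q = 46.1 + 2.2q → q* = 47.7097.
The welfare-loss triangle has base |q_m − q*| and height MEB(q_m) (the vertical gap between SMB and MC is zero at q* and MEB at q_m).
DWL = ½ × 14.3461 × 44.4727 = 319.0049.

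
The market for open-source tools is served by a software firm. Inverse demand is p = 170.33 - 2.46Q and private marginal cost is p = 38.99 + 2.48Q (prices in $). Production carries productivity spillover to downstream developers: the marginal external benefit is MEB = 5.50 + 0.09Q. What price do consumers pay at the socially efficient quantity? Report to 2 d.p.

Social marginal cost = private MC − MEB = 33.49 + 2.39Q.
Set SMC = demand: 33.49 + 2.39Q = 170.33 - 2.46Q → Q* = 28.2144.
Consumer price on the demand curve at Q*: 170.33 − 2.46×28.2144 = 100.9226.

P = $100.92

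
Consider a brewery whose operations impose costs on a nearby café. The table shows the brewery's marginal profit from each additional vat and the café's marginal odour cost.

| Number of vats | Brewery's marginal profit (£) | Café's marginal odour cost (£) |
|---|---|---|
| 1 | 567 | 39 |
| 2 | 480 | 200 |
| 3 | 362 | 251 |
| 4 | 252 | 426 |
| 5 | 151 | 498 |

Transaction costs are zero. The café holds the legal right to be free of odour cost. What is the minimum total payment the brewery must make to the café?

Efficient level: marginal profit ≥ marginal odour cost through level 3, so k* = 3.
With the café holding the right, the brewery must at least compensate total damage at k*: 39 + 200 + 251 = 490.

£490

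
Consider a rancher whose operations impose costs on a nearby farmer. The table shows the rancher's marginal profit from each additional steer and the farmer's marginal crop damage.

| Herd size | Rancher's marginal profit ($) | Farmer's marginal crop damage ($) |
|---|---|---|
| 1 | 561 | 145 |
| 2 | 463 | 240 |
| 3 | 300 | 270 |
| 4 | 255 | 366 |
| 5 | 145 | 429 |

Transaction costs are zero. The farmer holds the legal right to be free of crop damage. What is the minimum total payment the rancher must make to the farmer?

Efficient level: marginal profit ≥ marginal crop damage through level 3, so k* = 3.
With the farmer holding the right, the rancher must at least compensate total damage at k*: 145 + 240 + 270 = 655.

$655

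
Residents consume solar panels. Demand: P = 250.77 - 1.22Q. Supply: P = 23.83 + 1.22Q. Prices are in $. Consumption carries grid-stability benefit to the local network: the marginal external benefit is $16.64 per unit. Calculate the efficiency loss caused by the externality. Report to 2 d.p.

DWL = $56.74

Market equilibrium (private): 23.83 + 1.22Q = 250.77 - 1.22Q → Q_m = 93.0082.
Social marginal benefit = demand + MEB = 267.41 - 1.22Q.
Set SMB = MC: 267.41 - 1.22Q = 23.83 + 1.22Q → Q* = 99.8279.
The loss is the area between SMB and MC from Q* to Q_m; with linear curves that's a triangle of height MEB(Q_m).
DWL = ½ × 6.8197 × 16.6400 = 56.7399.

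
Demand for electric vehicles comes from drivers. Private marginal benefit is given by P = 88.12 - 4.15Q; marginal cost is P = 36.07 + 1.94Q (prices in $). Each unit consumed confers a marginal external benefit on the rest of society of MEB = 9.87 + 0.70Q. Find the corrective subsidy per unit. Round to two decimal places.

subsidy = $17.91 per unit

Social marginal benefit = demand + MEB = 97.99 - 3.45Q.
Set SMB = MC: 97.99 - 3.45Q = 36.07 + 1.94Q → Q* = 11.4879.
The Pigouvian subsidy equals MEB at Q*: 9.87 + 0.70×11.4879 = 17.9115.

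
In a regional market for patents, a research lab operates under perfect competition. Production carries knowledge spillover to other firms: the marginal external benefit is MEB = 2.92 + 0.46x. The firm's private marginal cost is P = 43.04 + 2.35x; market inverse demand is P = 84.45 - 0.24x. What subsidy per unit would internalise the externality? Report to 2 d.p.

subsidy = 12.49 per unit

Social marginal cost = private MC − MEB = 40.12 + 1.89x.
Set SMC = demand: 40.12 + 1.89x = 84.45 - 0.24x → x* = 20.8122.
The Pigouvian subsidy equals MEB at x*: 2.92 + 0.46×20.8122 = 12.4936.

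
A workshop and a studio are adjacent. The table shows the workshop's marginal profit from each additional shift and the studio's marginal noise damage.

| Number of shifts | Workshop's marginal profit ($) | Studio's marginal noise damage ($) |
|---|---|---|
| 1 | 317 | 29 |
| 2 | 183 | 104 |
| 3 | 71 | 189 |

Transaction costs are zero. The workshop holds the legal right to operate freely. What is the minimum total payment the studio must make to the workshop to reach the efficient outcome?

Left alone the workshop would choose level 3 (marginal profit stays positive).
Efficient level: k* = 2 (marginal profit ≥ marginal noise damage through 2).
The studio must at least cover the workshop's forgone profit from cutting 3→2: 71 = 71.

$71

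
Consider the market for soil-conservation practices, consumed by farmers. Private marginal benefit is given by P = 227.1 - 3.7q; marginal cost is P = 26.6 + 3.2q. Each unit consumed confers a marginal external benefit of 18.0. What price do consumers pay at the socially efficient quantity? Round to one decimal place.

P = 109.9

Social marginal benefit = demand + MEB = 245.1 - 3.7q.
Set SMB = MC: 245.1 - 3.7q = 26.6 + 3.2q → q* = 31.6667.
Consumer price on the demand curve at q*: 227.1 − 3.7×31.6667 = 109.9332.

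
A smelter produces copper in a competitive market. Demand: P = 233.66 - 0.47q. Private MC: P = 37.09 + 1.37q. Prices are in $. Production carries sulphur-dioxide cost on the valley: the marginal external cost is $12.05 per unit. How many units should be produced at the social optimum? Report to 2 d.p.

q* = 100.28

Social marginal cost = private MC + MEC = 49.14 + 1.37q.
Set SMC = demand: 49.14 + 1.37q = 233.66 - 0.47q → q* = 100.2826.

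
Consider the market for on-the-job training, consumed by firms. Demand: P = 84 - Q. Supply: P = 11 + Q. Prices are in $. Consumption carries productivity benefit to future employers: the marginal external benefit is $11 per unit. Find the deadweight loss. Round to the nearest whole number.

DWL = $30

Market equilibrium (private): 11 + Q = 84 - Q → Q_m = 36.5000.
Social marginal benefit = demand + MEB = 95 - Q.
Set SMB = MC: 95 - Q = 11 + Q → Q* = 42.0000.
The welfare-loss triangle has base |Q_m − Q*| and height MEB(Q_m) (the vertical gap between SMB and MC is zero at Q* and MEB at Q_m).
DWL = ½ × 5.5000 × 11.0000 = 30.2500.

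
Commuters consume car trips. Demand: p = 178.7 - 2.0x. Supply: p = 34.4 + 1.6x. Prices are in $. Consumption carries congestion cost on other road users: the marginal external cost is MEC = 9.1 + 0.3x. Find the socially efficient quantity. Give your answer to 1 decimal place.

Social marginal benefit = demand − MEC = 169.6 - 2.3x.
Set SMB = MC: 169.6 - 2.3x = 34.4 + 1.6x → x* = 34.6667.

x* = 34.7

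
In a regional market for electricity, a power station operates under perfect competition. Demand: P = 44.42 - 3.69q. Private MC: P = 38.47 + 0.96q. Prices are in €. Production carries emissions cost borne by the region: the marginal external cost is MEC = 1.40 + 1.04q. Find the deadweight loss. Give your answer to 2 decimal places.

Market equilibrium (private): 38.47 + 0.96q = 44.42 - 3.69q → q_m = 1.2796.
Social marginal cost = private MC + MEC = 39.87 + 2.00q.
Set SMC = demand: 39.87 + 2.00q = 44.42 - 3.69q → q* = 0.7996.
Height of the DWL triangle at q_m is SMC(q_m) − demand(q_m) = MEC(q_m) = 2.7308.
DWL = ½ × 0.4800 × 2.7308 = 0.6554.

DWL = €0.66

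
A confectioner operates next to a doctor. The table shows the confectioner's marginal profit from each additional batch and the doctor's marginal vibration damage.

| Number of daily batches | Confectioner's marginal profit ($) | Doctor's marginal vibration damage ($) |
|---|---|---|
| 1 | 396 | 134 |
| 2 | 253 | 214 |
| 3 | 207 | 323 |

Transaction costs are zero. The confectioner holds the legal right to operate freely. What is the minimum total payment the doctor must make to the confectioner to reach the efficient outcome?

Left alone the confectioner would choose level 3 (marginal profit stays positive).
Efficient level: k* = 2 (marginal profit ≥ marginal vibration damage through 2).
The doctor must at least cover the confectioner's forgone profit from cutting 3→2: 207 = 207.

$207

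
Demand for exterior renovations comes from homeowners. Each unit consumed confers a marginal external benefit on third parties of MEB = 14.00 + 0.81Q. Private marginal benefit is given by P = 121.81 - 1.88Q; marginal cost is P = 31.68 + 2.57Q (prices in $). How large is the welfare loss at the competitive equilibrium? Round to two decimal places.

DWL = $126.99

Market equilibrium (private): 31.68 + 2.57Q = 121.81 - 1.88Q → Q_m = 20.2539.
Social marginal benefit = demand + MEB = 135.81 - 1.07Q.
Set SMB = MC: 135.81 - 1.07Q = 31.68 + 2.57Q → Q* = 28.6071.
Between Q* and Q_m the wedge SMB − MC runs linearly from 0 to MEB(Q_m), so the loss is a triangle.
DWL = ½ × 8.3532 × 30.4057 = 126.9924.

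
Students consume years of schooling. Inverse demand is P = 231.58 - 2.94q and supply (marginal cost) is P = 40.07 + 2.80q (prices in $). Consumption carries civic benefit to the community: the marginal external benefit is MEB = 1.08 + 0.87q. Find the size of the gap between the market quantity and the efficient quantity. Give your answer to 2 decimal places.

6.18 units

Market equilibrium (private): 40.07 + 2.80q = 231.58 - 2.94q → q_m = 33.3641.
Social marginal benefit = demand + MEB = 232.66 - 2.07q.
Set SMB = MC: 232.66 - 2.07q = 40.07 + 2.80q → q* = 39.5462.
Gap = |33.3641 − 39.5462| = 6.1821.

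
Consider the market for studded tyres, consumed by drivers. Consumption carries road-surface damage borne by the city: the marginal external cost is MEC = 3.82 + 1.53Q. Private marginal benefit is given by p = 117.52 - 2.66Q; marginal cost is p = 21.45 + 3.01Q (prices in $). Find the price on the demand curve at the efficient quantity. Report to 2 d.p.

Social marginal benefit = demand − MEC = 113.70 - 4.19Q.
Set SMB = MC: 113.70 - 4.19Q = 21.45 + 3.01Q → Q* = 12.8125.
Consumer price on the demand curve at Q*: 117.52 − 2.66×12.8125 = 83.4388.

P = $83.44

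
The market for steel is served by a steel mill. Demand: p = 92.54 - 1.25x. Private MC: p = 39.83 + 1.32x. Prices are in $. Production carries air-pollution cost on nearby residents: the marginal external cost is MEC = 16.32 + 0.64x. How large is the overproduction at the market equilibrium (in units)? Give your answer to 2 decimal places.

9.17 units

Market equilibrium (private): 39.83 + 1.32x = 92.54 - 1.25x → x_m = 20.5097.
Social marginal cost = private MC + MEC = 56.15 + 1.96x.
Set SMC = demand: 56.15 + 1.96x = 92.54 - 1.25x → x* = 11.3364.
Gap = |20.5097 − 11.3364| = 9.1733.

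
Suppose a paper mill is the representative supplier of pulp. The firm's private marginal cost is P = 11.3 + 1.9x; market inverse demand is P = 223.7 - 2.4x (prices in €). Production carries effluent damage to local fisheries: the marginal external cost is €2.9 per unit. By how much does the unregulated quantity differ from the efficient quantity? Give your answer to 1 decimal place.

Market equilibrium (private): 11.3 + 1.9x = 223.7 - 2.4x → x_m = 49.3953.
Social marginal cost = private MC + MEC = 14.2 + 1.9x.
Set SMC = demand: 14.2 + 1.9x = 223.7 - 2.4x → x* = 48.7209.
Gap = |49.3953 − 48.7209| = 0.6744.

0.7 units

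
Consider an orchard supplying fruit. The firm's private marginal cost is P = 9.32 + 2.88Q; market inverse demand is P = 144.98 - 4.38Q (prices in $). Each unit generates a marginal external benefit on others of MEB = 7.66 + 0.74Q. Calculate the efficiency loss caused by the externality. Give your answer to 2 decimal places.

Market equilibrium (private): 9.32 + 2.88Q = 144.98 - 4.38Q → Q_m = 18.6860.
Social marginal cost = private MC − MEB = 1.66 + 2.14Q.
Set SMC = demand: 1.66 + 2.14Q = 144.98 - 4.38Q → Q* = 21.9816.
Height of the DWL triangle at Q_m is demand(Q_m) − SMC(Q_m) = MEB(Q_m) = 21.4876.
DWL = ½ × 3.2956 × 21.4876 = 35.4073.

DWL = $35.41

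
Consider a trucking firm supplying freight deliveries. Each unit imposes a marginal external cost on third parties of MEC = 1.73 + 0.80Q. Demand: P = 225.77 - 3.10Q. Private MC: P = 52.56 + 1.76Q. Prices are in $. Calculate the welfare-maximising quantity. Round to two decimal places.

Q* = 30.30

Social marginal cost = private MC + MEC = 54.29 + 2.56Q.
Set SMC = demand: 54.29 + 2.56Q = 225.77 - 3.10Q → Q* = 30.2968.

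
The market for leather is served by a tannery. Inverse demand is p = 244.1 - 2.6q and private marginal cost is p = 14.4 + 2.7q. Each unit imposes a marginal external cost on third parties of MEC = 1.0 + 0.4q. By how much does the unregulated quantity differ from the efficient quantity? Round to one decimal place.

Market equilibrium (private): 14.4 + 2.7q = 244.1 - 2.6q → q_m = 43.3396.
Social marginal cost = private MC + MEC = 15.4 + 3.1q.
Set SMC = demand: 15.4 + 3.1q = 244.1 - 2.6q → q* = 40.1228.
Gap = |43.3396 − 40.1228| = 3.2168.

3.2 units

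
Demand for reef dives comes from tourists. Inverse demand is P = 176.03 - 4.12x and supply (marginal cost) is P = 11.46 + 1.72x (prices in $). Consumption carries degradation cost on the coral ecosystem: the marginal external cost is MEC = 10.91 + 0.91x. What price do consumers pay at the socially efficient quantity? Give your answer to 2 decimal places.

Social marginal benefit = demand − MEC = 165.12 - 5.03x.
Set SMB = MC: 165.12 - 5.03x = 11.46 + 1.72x → x* = 22.7644.
Consumer price on the demand curve at x*: 176.03 − 4.12×22.7644 = 82.2407.

P = $82.24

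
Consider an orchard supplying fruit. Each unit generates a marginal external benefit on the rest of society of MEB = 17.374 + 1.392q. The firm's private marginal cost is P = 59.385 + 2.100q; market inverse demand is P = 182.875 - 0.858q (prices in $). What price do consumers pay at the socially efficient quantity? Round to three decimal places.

P = $105.697

Social marginal cost = private MC − MEB = 42.011 + 0.708q.
Set SMC = demand: 42.011 + 0.708q = 182.875 - 0.858q → q* = 89.9515.
Consumer price on the demand curve at q*: 182.875 − 0.858×89.9515 = 105.6966.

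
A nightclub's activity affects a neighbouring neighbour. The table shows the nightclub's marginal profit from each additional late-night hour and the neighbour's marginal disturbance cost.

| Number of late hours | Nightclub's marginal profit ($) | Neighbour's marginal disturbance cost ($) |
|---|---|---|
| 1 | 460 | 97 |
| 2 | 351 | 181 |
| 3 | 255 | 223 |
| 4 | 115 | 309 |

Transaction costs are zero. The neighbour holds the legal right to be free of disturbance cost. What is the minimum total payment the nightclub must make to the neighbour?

$501

Efficient level: marginal profit ≥ marginal disturbance cost through level 3, so k* = 3.
With the neighbour holding the right, the nightclub must at least compensate total damage at k*: 97 + 181 + 223 = 501.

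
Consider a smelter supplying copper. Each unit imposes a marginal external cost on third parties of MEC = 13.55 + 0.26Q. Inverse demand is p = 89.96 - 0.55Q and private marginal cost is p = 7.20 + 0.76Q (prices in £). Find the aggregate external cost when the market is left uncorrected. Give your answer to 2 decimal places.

Market equilibrium (private): 7.20 + 0.76Q = 89.96 - 0.55Q → Q_m = 63.1756.
Total external cost = ∫₀^{Q_m} (13.55 + 0.26Q) dQ = 13.55×63.1756 + ½×0.26×63.1756² = 1374.8797.

£1374.88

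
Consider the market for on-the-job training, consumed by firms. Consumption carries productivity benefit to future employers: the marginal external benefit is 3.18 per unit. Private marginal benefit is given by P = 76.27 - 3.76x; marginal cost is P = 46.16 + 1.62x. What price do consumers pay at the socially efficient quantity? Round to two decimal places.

Social marginal benefit = demand + MEB = 79.45 - 3.76x.
Set SMB = MC: 79.45 - 3.76x = 46.16 + 1.62x → x* = 6.1877.
Consumer price on the demand curve at x*: 76.27 − 3.76×6.1877 = 53.0042.

P = 53.00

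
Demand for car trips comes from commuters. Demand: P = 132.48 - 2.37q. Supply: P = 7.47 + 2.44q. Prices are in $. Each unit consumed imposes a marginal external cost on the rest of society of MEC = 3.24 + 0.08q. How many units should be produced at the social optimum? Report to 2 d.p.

q* = 24.90

Social marginal benefit = demand − MEC = 129.24 - 2.45q.
Set SMB = MC: 129.24 - 2.45q = 7.47 + 2.44q → q* = 24.9018.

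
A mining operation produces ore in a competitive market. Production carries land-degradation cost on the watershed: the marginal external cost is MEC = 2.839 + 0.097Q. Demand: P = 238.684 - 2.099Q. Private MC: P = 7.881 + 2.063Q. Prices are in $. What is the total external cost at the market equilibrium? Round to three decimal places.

Market equilibrium (private): 7.881 + 2.063Q = 238.684 - 2.099Q → Q_m = 55.4548.
Total external cost = ∫₀^{Q_m} (2.839 + 0.097Q) dQ = 2.839×55.4548 + ½×0.097×55.4548² = 306.5851.

$306.585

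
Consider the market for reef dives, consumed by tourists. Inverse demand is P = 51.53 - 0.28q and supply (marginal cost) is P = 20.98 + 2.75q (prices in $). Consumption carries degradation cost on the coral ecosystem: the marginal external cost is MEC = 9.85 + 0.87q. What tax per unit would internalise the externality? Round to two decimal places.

Social marginal benefit = demand − MEC = 41.68 - 1.15q.
Set SMB = MC: 41.68 - 1.15q = 20.98 + 2.75q → q* = 5.3077.
The Pigouvian tax equals MEC at q*: 9.85 + 0.87×5.3077 = 14.4677.

tax = $14.47 per unit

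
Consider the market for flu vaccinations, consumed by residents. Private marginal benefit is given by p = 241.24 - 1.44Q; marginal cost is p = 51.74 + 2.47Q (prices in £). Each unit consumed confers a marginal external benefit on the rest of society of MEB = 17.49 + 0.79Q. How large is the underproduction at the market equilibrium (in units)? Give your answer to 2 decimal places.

Market equilibrium (private): 51.74 + 2.47Q = 241.24 - 1.44Q → Q_m = 48.4655.
Social marginal benefit = demand + MEB = 258.73 - 0.65Q.
Set SMB = MC: 258.73 - 0.65Q = 51.74 + 2.47Q → Q* = 66.3429.
Gap = |48.4655 − 66.3429| = 17.8774.

17.88 units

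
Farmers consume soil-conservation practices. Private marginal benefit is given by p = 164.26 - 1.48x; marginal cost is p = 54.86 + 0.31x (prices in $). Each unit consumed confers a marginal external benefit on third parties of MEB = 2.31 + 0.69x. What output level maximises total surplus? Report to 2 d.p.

Social marginal benefit = demand + MEB = 166.57 - 0.79x.
Set SMB = MC: 166.57 - 0.79x = 54.86 + 0.31x → x* = 101.5545.

x* = 101.55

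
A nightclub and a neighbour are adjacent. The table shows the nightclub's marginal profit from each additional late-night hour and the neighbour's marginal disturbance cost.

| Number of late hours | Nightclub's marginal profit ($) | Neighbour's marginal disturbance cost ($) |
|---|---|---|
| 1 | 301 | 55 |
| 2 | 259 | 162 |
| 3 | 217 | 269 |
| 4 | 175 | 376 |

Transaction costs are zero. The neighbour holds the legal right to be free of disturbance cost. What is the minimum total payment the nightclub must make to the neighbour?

Efficient level: marginal profit ≥ marginal disturbance cost through level 2, so k* = 2.
With the neighbour holding the right, the nightclub must at least compensate total damage at k*: 55 + 162 = 217.

$217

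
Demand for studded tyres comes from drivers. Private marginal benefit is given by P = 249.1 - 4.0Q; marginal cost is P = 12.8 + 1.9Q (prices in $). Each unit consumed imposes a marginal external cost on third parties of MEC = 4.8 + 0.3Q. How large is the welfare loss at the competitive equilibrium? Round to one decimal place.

DWL = $22.8

Market equilibrium (private): 12.8 + 1.9Q = 249.1 - 4.0Q → Q_m = 40.0508.
Social marginal benefit = demand − MEC = 244.3 - 4.3Q.
Set SMB = MC: 244.3 - 4.3Q = 12.8 + 1.9Q → Q* = 37.3387.
The loss is the area between SMB and MC from Q* to Q_m; with linear curves that's a triangle of height MEC(Q_m).
DWL = ½ × 2.7121 × 16.8153 = 22.8024.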